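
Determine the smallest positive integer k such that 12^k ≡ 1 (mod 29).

4

ord(12) | φ(29) = 29 − 1 = 28 = 2^2 · 7.
Divisors of 28: 1, 2, 4, 7, 14, 28.
Test each divisor d:
12^1 ≡ 12 (mod 29)
12^2 ≡ 28 (mod 29)
12^4 ≡ 1 (mod 29) ✓
Hence ord(12) = 4.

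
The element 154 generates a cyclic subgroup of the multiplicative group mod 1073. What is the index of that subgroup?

36

Since 154 ∈ (Z/1073Z)^×, its order divides φ(1073) = φ(29·37) = (29−1)·(37−1) = 28·36 = 1008 = 2^4 · 3^2 · 7.
Divisors of 1008: 1, 2, 3, 4, 6, 7, 8, 9, 12, 14, 16, 18, 21, 24, 28, 36, 42, 48, 56, 63, 72, 84, 112, 126, 144, 168, 252, 336, 504, 1008.
Compute 154^d (mod 1073) for the divisors d until we hit 1:
154^1 ≡ 154 (mod 1073)
154^2 ≡ 110 (mod 1073)
154^3 ≡ 845 (mod 1073)
154^4 ≡ 297 (mod 1073)
154^6 ≡ 480 (mod 1073)
154^7 ≡ 956 (mod 1073)
154^8 ≡ 223 (mod 1073)
154^9 ≡ 6 (mod 1073)
154^12 ≡ 778 (mod 1073)
154^14 ≡ 813 (mod 1073)
154^16 ≡ 371 (mod 1073)
154^18 ≡ 36 (mod 1073)
154^21 ≡ 376 (mod 1073)
154^24 ≡ 112 (mod 1073)
154^28 ≡ 1 (mod 1073) ✓
So ord_1073(154) = 28, hence |⟨154⟩| = 28.
Index = |(Z/1073Z)^×| / |⟨154⟩| = 1008 / 28 = 36.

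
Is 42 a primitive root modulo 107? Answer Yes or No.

φ(107) = 107 − 1 = 106 = 2 · 53.
An element g generates (Z/107Z)^× iff g^(106/q) ≢ 1 (mod 107) for each prime q ∈ {2, 53}.
42^53 ≡ 1 (mod 107)  [q = 2: ≡ 1 ✗]
42^2 ≡ 52 (mod 107)  [q = 53: ≢ 1 ✓]
42^53 ≡ 1 shows ord(42) | 53, strictly less than φ(107); not a primitive root.

No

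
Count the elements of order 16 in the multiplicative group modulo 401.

8

φ(401) = 401 − 1 = 400 = 2^4 · 5^2.
(Z/401Z)^× is cyclic (|G| = 400); a cyclic group of order m has exactly φ(d) elements of each order d | m, and none otherwise.
16 = 2^4 divides 400, and φ(16) = 8.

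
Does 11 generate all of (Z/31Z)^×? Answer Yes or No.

Yes

φ(31) = 31 − 1 = 30 = 2 · 3 · 5.
An element g generates (Z/31Z)^× iff g^(30/q) ≢ 1 (mod 31) for each prime q ∈ {2, 3, 5}.
11^15 ≡ 30 (mod 31)  [q = 2: ≢ 1 ✓]
11^10 ≡ 5 (mod 31)  [q = 3: ≢ 1 ✓]
11^6 ≡ 4 (mod 31)  [q = 5: ≢ 1 ✓]
Every test exponent gives a nontrivial residue, hence 11 generates the full group.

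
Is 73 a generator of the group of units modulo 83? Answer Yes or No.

Yes

φ(83) = 83 − 1 = 82 = 2 · 41.
Test 73^(82/q) mod 83 for each prime factor q of 82:
73^41 ≡ 82 (mod 83)  [q = 2: ≢ 1 ✓]
73^2 ≡ 17 (mod 83)  [q = 41: ≢ 1 ✓]
Every test exponent gives a nontrivial residue, hence 73 generates the full group.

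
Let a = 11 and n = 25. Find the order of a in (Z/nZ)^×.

By Lagrange's theorem, ord_25(11) divides φ(25) = φ(5^2) = 5·(5−1) = 20 = 2^2 · 5.
Divisors of 20: 1, 2, 4, 5, 10, 20.
Check 11^d mod 25 for each divisor in increasing order:
11^1 ≡ 11
11^2 ≡ 21
11^4 ≡ 16
11^5 ≡ 1
Hence ord(11) = 5.

5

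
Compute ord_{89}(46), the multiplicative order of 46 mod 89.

Since 46 ∈ (Z/89Z)^×, its order divides φ(89) = 89 − 1 = 88 = 2^3 · 11.
Divisors of 88: 1, 2, 4, 8, 11, 22, 44, 88.
Compute 46^d (mod 89) for the divisors d until we hit 1:
46^1 ≡ 46 (mod 89)
46^2 ≡ 69 (mod 89)
46^4 ≡ 44 (mod 89)
46^8 ≡ 67 (mod 89)
46^11 ≡ 37 (mod 89)
46^22 ≡ 34 (mod 89)
46^44 ≡ 88 (mod 89)
46^88 ≡ 1 (mod 89) ✓
The smallest such exponent is 88, so the order of 46 is 88.

88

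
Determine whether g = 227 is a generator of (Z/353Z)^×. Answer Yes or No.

Yes

φ(353) = 353 − 1 = 352 = 2^5 · 11.
It suffices to check that the order of 227 is not a proper divisor of 352: compute 227^(352/q) for q ∈ {2, 11}.
227^176 ≡ 352 (mod 353)  [q = 2: ≢ 1 ✓]
227^32 ≡ 140 (mod 353)  [q = 11: ≢ 1 ✓]
None equal 1, so ord_353(227) = 352: 227 is a primitive root.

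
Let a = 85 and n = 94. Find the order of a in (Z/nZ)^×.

46

By Lagrange's theorem, ord_94(85) divides φ(94) = φ(2)·φ(47) = 1·46 = 46 = 2 · 23.
Divisors of 46: 1, 2, 23, 46.
Test each divisor d:
85^1 ≡ 85 (mod 94)
85^2 ≡ 81 (mod 94)
85^23 ≡ 93 (mod 94)
85^46 ≡ 1 (mod 94) ✓
The smallest such exponent is 46, so the order of 85 is 46.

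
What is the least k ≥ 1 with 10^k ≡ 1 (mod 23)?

22

Since 10 ∈ (Z/23Z)^×, its order divides φ(23) = 23 − 1 = 22 = 2 · 11.
Divisors of 22: 1, 2, 11, 22.
Evaluate successive powers at the divisors of 22:
10^1 ≡ 10
10^2 ≡ 8
10^11 ≡ 22
10^22 ≡ 1
The smallest such exponent is 22, so the order of 10 is 22.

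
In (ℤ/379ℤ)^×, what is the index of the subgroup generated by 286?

Since 286 ∈ (Z/379Z)^×, its order divides φ(379) = 379 − 1 = 378 = 2 · 3^3 · 7.
Divisors of 378: 1, 2, 3, 6, 7, 9, 14, 18, 21, 27, 42, 54, 63, 126, 189, 378.
Compute 286^d (mod 379) for the divisors d until we hit 1:
286^1 ≡ 286 (mod 379)
286^2 ≡ 311 (mod 379)
286^3 ≡ 260 (mod 379)
286^6 ≡ 138 (mod 379)
286^7 ≡ 52 (mod 379)
286^9 ≡ 254 (mod 379)
286^14 ≡ 51 (mod 379)
286^18 ≡ 86 (mod 379)
286^21 ≡ 378 (mod 379)
286^27 ≡ 241 (mod 379)
286^42 ≡ 1 (mod 379) ✓
Thus |⟨286⟩| = ord(286) = 42.
Index = |(Z/379Z)^×| / |⟨286⟩| = 378 / 42 = 9.

9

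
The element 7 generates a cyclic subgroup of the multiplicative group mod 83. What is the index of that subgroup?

2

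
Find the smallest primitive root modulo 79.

3

φ(79) = 79 − 1 = 78 = 2 · 3 · 13.
g is a primitive root iff g^(78/q) ≢ 1 (mod 79) for each prime q ∈ {2, 3, 13}.
g = 2: 2^39 ≡ 1 — hits 1, so not a primitive root.
g = 3: 3^39 ≡ 78; 3^26 ≡ 23; 3^6 ≡ 18 — none is 1, so 3 is a primitive root.
The smallest primitive root modulo 79 is 3.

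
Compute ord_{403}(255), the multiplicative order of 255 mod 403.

By Lagrange's theorem, ord_403(255) divides φ(403) = φ(13·31) = (13−1)·(31−1) = 12·30 = 360 = 2^3 · 3^2 · 5.
Divisors of 360: 1, 2, 3, 4, 5, 6, 8, 9, 10, 12, 15, 18, 20, 24, 30, 36, 40, 45, 60, 72, 90, 120, 180, 360.
Check 255^d mod 403 for each divisor in increasing order:
255^1 ≡ 255 (mod 403)
255^2 ≡ 142 (mod 403)
255^3 ≡ 343 (mod 403)
255^4 ≡ 14 (mod 403)
255^5 ≡ 346 (mod 403)
255^6 ≡ 376 (mod 403)
255^8 ≡ 196 (mod 403)
255^9 ≡ 8 (mod 403)
255^10 ≡ 25 (mod 403)
255^12 ≡ 326 (mod 403)
255^15 ≡ 187 (mod 403)
255^18 ≡ 64 (mod 403)
255^20 ≡ 222 (mod 403)
255^24 ≡ 287 (mod 403)
255^30 ≡ 311 (mod 403)
255^36 ≡ 66 (mod 403)
255^40 ≡ 118 (mod 403)
255^45 ≡ 125 (mod 403)
255^60 ≡ 1 (mod 403) ✓
Hence ord(255) = 60.

60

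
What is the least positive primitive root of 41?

6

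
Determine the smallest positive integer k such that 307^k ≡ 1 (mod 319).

4

The order of 307 must divide φ(319) = φ(11·29) = (11−1)·(29−1) = 10·28 = 280 = 2^3 · 5 · 7.
Divisors of 280: 1, 2, 4, 5, 7, 8, 10, 14, 20, 28, 35, 40, 56, 70, 140, 280.
Compute 307^d (mod 319) for the divisors d until we hit 1:
307^1 ≡ 307
307^2 ≡ 144
307^4 ≡ 1
The smallest such exponent is 4, so the order of 307 is 4.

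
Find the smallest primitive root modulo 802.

3

φ(802) = φ(2)·φ(401) = 1·400 = 400 = 2^4 · 5^2.
g is a primitive root iff g^(400/q) ≢ 1 (mod 802) for each prime q ∈ {2, 5}.
g = 2: gcd(2, 802) = 2 > 1, not a unit — skip.
g = 3: 3^200 ≡ 801; 3^80 ≡ 473 — none is 1, so 3 is a primitive root.
So 3 is the smallest generator of (Z/802Z)^×.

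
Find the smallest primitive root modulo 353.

3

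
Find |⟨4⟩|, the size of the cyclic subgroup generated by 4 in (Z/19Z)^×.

ord(4) | φ(19) = 19 − 1 = 18 = 2 · 3^2.
Divisors of 18: 1, 2, 3, 6, 9, 18.
Test each divisor d:
4^1 ≡ 4
4^2 ≡ 16
4^3 ≡ 7
4^6 ≡ 11
4^9 ≡ 1
The smallest such exponent is 9, so the order of 4 is 9.

9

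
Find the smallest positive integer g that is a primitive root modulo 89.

φ(89) = 89 − 1 = 88 = 2^3 · 11.
Test candidates g = 2, 3, … against the prime factors q ∈ {2, 11} of φ(89): g is a generator iff g^(88/q) ≢ 1 for every such q.
g = 2: 2^44 ≡ 1 — hits 1, so not a primitive root.
g = 3: 3^44 ≡ 88; 3^8 ≡ 64 — none is 1, so 3 is a primitive root.
The smallest primitive root modulo 89 is 3.

3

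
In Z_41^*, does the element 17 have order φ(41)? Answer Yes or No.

Yes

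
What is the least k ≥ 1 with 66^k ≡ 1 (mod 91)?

The order of 66 must divide φ(91) = φ(7·13) = (7−1)·(13−1) = 6·12 = 72 = 2^3 · 3^2.
Divisors of 72: 1, 2, 3, 4, 6, 8, 9, 12, 18, 24, 36, 72.
Test each divisor d:
66^1 ≡ 66 (mod 91)
66^2 ≡ 79 (mod 91)
66^3 ≡ 27 (mod 91)
66^4 ≡ 53 (mod 91)
66^6 ≡ 1 (mod 91) ✓
The smallest such exponent is 6, so the order of 66 is 6.

6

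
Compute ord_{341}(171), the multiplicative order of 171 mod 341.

10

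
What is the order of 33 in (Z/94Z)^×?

The order of 33 must divide φ(94) = φ(2)·φ(47) = 1·46 = 46 = 2 · 23.
Divisors of 46: 1, 2, 23, 46.
Test each divisor d:
33^1 ≡ 33
33^2 ≡ 55
33^23 ≡ 93
33^46 ≡ 1
So ord_94(33) = 46.

46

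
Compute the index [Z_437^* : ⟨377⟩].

4

Since 377 ∈ (Z/437Z)^×, its order divides φ(437) = φ(19·23) = (19−1)·(23−1) = 18·22 = 396 = 2^2 · 3^2 · 11.
Divisors of 396: 1, 2, 3, 4, 6, 9, 11, 12, 18, 22, 33, 36, 44, 66, 99, 132, 198, 396.
Evaluate successive powers at the divisors of 396:
377^1 ≡ 377 (mod 437)
377^2 ≡ 104 (mod 437)
377^3 ≡ 315 (mod 437)
377^4 ≡ 328 (mod 437)
377^6 ≡ 26 (mod 437)
377^9 ≡ 324 (mod 437)
377^11 ≡ 47 (mod 437)
377^12 ≡ 239 (mod 437)
377^18 ≡ 96 (mod 437)
377^22 ≡ 24 (mod 437)
377^33 ≡ 254 (mod 437)
377^36 ≡ 39 (mod 437)
377^44 ≡ 139 (mod 437)
377^66 ≡ 277 (mod 437)
377^99 ≡ 1 (mod 437) ✓
The order of 377 is 99, so the subgroup it generates has 99 elements.
[(Z/437Z)^× : ⟨377⟩] = 396/99 = 4.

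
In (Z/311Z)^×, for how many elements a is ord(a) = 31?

φ(311) = 311 − 1 = 310 = 2 · 5 · 31.
(Z/311Z)^× is cyclic (|G| = 310); a cyclic group of order m has exactly φ(d) elements of each order d | m, and none otherwise.
31 | 310, and φ(31) = 31 − 1 = 30.

30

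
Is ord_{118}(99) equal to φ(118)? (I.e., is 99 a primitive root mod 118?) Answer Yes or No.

Yes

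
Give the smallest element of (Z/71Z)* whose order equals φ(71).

7

φ(71) = 71 − 1 = 70 = 2 · 5 · 7.
g is a primitive root iff g^(70/q) ≢ 1 (mod 71) for each prime q ∈ {2, 5, 7}.
g = 2: 2^35 ≡ 1 — hits 1, so not a primitive root.
g = 3: 3^35 ≡ 1 — hits 1, so not a primitive root.
g = 4: 4^35 ≡ 1 — hits 1, so not a primitive root.
g = 5: 5^35 ≡ 1 — hits 1, so not a primitive root.
g = 6: 6^35 ≡ 1 — hits 1, so not a primitive root.
g = 7: 7^35 ≡ 70; 7^14 ≡ 54; 7^10 ≡ 45 — none is 1, so 7 is a primitive root.
Hence the least primitive root of 71 is 7.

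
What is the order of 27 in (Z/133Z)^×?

By Lagrange's theorem, ord_133(27) divides φ(133) = φ(7·19) = (7−1)·(19−1) = 6·18 = 108 = 2^2 · 3^3.
Divisors of 108: 1, 2, 3, 4, 6, 9, 12, 18, 27, 36, 54, 108.
Compute 27^d (mod 133) for the divisors d until we hit 1:
27^1 ≡ 27 (mod 133)
27^2 ≡ 64 (mod 133)
27^3 ≡ 132 (mod 133)
27^4 ≡ 106 (mod 133)
27^6 ≡ 1 (mod 133) ✓
So ord_133(27) = 6.

6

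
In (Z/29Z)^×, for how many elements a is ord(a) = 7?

6

φ(29) = 29 − 1 = 28 = 2^2 · 7.
Since (Z/29Z)^× is cyclic of order 28, the number of elements of order d is φ(d) when d | 28 and 0 otherwise.
7 | 28, and φ(7) = 7 − 1 = 6.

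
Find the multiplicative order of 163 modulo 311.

155

ord(163) | φ(311) = 311 − 1 = 310 = 2 · 5 · 31.
Divisors of 310: 1, 2, 5, 10, 31, 62, 155, 310.
Evaluate successive powers at the divisors of 310:
163^1 ≡ 163 (mod 311)
163^2 ≡ 134 (mod 311)
163^5 ≡ 7 (mod 311)
163^10 ≡ 49 (mod 311)
163^31 ≡ 216 (mod 311)
163^62 ≡ 6 (mod 311)
163^155 ≡ 1 (mod 311) ✓
Hence ord(163) = 155.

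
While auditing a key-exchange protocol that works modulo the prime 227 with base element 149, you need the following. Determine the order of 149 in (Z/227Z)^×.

The order of 149 must divide φ(227) = 227 − 1 = 226 = 2 · 113.
Divisors of 226: 1, 2, 113, 226.
Evaluate successive powers at the divisors of 226:
149^1 ≡ 149
149^2 ≡ 182
149^113 ≡ 226
149^226 ≡ 1
The smallest such exponent is 226, so the order of 149 is 226.

226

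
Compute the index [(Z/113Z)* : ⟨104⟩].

ord(104) | φ(113) = 113 − 1 = 112 = 2^4 · 7.
Divisors of 112: 1, 2, 4, 7, 8, 14, 16, 28, 56, 112.
Compute 104^d (mod 113) for the divisors d until we hit 1:
104^1 ≡ 104 (mod 113)
104^2 ≡ 81 (mod 113)
104^4 ≡ 7 (mod 113)
104^7 ≡ 95 (mod 113)
104^8 ≡ 49 (mod 113)
104^14 ≡ 98 (mod 113)
104^16 ≡ 28 (mod 113)
104^28 ≡ 112 (mod 113)
104^56 ≡ 1 (mod 113) ✓
Thus |⟨104⟩| = ord(104) = 56.
[(Z/113Z)^× : ⟨104⟩] = 112/56 = 2.

2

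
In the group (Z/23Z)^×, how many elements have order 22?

φ(23) = 23 − 1 = 22 = 2 · 11.
Since (Z/23Z)^× is cyclic of order 22, the number of elements of order d is φ(d) when d | 22 and 0 otherwise.
22 = 2 · 11 divides 22, and φ(22) = 10.

10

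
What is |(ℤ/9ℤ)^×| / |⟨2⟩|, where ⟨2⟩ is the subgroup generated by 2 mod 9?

1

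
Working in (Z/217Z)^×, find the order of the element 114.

30

Since 114 ∈ (Z/217Z)^×, its order divides φ(217) = φ(7·31) = (7−1)·(31−1) = 6·30 = 180 = 2^2 · 3^2 · 5.
Divisors of 180: 1, 2, 3, 4, 5, 6, 9, 10, 12, 15, 18, 20, 30, 36, 45, 60, 90, 180.
Evaluate successive powers at the divisors of 180:
114^1 ≡ 114 (mod 217)
114^2 ≡ 193 (mod 217)
114^3 ≡ 85 (mod 217)
114^4 ≡ 142 (mod 217)
114^5 ≡ 130 (mod 217)
114^6 ≡ 64 (mod 217)
114^9 ≡ 15 (mod 217)
114^10 ≡ 191 (mod 217)
114^12 ≡ 190 (mod 217)
114^15 ≡ 92 (mod 217)
114^18 ≡ 8 (mod 217)
114^20 ≡ 25 (mod 217)
114^30 ≡ 1 (mod 217) ✓
The smallest such exponent is 30, so the order of 114 is 30.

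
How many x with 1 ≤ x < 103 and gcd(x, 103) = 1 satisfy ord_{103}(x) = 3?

φ(103) = 103 − 1 = 102 = 2 · 3 · 17.
(Z/103Z)^× is cyclic (|G| = 102); a cyclic group of order m has exactly φ(d) elements of each order d | m, and none otherwise.
3 | 102, and φ(3) = 3 − 1 = 2.

2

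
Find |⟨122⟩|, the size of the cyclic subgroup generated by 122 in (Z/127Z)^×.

21

The order of 122 must divide φ(127) = 127 − 1 = 126 = 2 · 3^2 · 7.
Divisors of 126: 1, 2, 3, 6, 7, 9, 14, 18, 21, 42, 63, 126.
Test each divisor d:
122^1 ≡ 122
122^2 ≡ 25
122^3 ≡ 2
122^6 ≡ 4
122^7 ≡ 107
122^9 ≡ 8
122^14 ≡ 19
122^18 ≡ 64
122^21 ≡ 1
Therefore the multiplicative order of 122 modulo 127 is 21.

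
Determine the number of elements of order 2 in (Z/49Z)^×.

1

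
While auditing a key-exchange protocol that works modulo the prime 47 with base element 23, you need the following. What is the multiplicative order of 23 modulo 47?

46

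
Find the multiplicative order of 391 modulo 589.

Since 391 ∈ (Z/589Z)^×, its order divides φ(589) = φ(19·31) = (19−1)·(31−1) = 18·30 = 540 = 2^2 · 3^3 · 5.
Divisors of 540: 1, 2, 3, 4, 5, 6, 9, 10, 12, 15, 18, 20, 27, 30, 36, 45, 54, 60, 90, 108, 135, 180, 270, 540.
Compute 391^d (mod 589) for the divisors d until we hit 1:
391^1 ≡ 391 (mod 589)
391^2 ≡ 330 (mod 589)
391^3 ≡ 39 (mod 589)
391^4 ≡ 524 (mod 589)
391^5 ≡ 501 (mod 589)
391^6 ≡ 343 (mod 589)
391^9 ≡ 419 (mod 589)
391^10 ≡ 87 (mod 589)
391^12 ≡ 438 (mod 589)
391^15 ≡ 1 (mod 589) ✓
Therefore the multiplicative order of 391 modulo 589 is 15.

15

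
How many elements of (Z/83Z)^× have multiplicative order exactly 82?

40

φ(83) = 83 − 1 = 82 = 2 · 41.
Since (Z/83Z)^× is cyclic of order 82, the number of elements of order d is φ(d) when d | 82 and 0 otherwise.
82 = 2 · 41 divides 82, and φ(82) = 40.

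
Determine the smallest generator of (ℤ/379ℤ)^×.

2

φ(379) = 379 − 1 = 378 = 2 · 3^3 · 7.
Test candidates g = 2, 3, … against the prime factors q ∈ {2, 3, 7} of φ(379): g is a generator iff g^(378/q) ≢ 1 for every such q.
g = 2: 2^189 ≡ 378; 2^126 ≡ 327; 2^54 ≡ 125 — none is 1, so 2 is a primitive root.
So 2 is the smallest generator of (Z/379Z)^×.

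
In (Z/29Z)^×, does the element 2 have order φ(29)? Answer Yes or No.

Yes

φ(29) = 29 − 1 = 28 = 2^2 · 7.
Test 2^(28/q) mod 29 for each prime factor q of 28:
2^14 ≡ 28 (mod 29)  [q = 2: ≢ 1 ✓]
2^4 ≡ 16 (mod 29)  [q = 7: ≢ 1 ✓]
All checks pass, so 2 has order 28 and is a primitive root modulo 29.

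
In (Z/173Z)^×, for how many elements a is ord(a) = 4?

2

φ(173) = 173 − 1 = 172 = 2^2 · 43.
Since (Z/173Z)^× is cyclic of order 172, the number of elements of order d is φ(d) when d | 172 and 0 otherwise.
4 = 2^2 divides 172, and φ(4) = 2.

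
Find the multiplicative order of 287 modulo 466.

The order of 287 must divide φ(466) = φ(2)·φ(233) = 1·232 = 232 = 2^3 · 29.
Divisors of 232: 1, 2, 4, 8, 29, 58, 116, 232.
Compute 287^d (mod 466) for the divisors d until we hit 1:
287^1 ≡ 287 (mod 466)
287^2 ≡ 353 (mod 466)
287^4 ≡ 187 (mod 466)
287^8 ≡ 19 (mod 466)
287^29 ≡ 369 (mod 466)
287^58 ≡ 89 (mod 466)
287^116 ≡ 465 (mod 466)
287^232 ≡ 1 (mod 466) ✓
Therefore the multiplicative order of 287 modulo 466 is 232.

232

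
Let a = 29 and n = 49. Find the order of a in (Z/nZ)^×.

Since 29 ∈ (Z/49Z)^×, its order divides φ(49) = φ(7^2) = 7·(7−1) = 42 = 2 · 3 · 7.
Divisors of 42: 1, 2, 3, 6, 7, 14, 21, 42.
Compute 29^d (mod 49) for the divisors d until we hit 1:
29^1 ≡ 29 (mod 49)
29^2 ≡ 8 (mod 49)
29^3 ≡ 36 (mod 49)
29^6 ≡ 22 (mod 49)
29^7 ≡ 1 (mod 49) ✓
Therefore the multiplicative order of 29 modulo 49 is 7.

7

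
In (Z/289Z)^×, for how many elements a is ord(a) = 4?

φ(289) = φ(17^2) = 17·(17−1) = 272 = 2^4 · 17.
(Z/289Z)^× is cyclic (|G| = 272); a cyclic group of order m has exactly φ(d) elements of each order d | m, and none otherwise.
4 = 2^2 divides 272, and φ(4) = 2.

2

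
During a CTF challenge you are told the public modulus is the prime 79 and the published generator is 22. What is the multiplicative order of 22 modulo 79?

13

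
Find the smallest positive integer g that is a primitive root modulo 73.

φ(73) = 73 − 1 = 72 = 2^3 · 3^2.
g is a primitive root iff g^(72/q) ≢ 1 (mod 73) for each prime q ∈ {2, 3}.
g = 2: 2^36 ≡ 1 — hits 1, so not a primitive root.
g = 3: 3^36 ≡ 1 — hits 1, so not a primitive root.
g = 4: 4^36 ≡ 1 — hits 1, so not a primitive root.
g = 5: 5^36 ≡ 72; 5^24 ≡ 8 — none is 1, so 5 is a primitive root.
So 5 is the smallest generator of (Z/73Z)^×.

5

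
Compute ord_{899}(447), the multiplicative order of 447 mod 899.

60

ord(447) | φ(899) = φ(29·31) = (29−1)·(31−1) = 28·30 = 840 = 2^3 · 3 · 5 · 7.
Divisors of 840: 1, 2, 3, 4, 5, 6, 7, 8, 10, 12, 14, 15, 20, 21, 24, 28, 30, 35, 40, 42, 56, 60, 70, 84, 105, 120, 140, 168, 210, 280, 420, 840.
Compute 447^d (mod 899) for the divisors d until we hit 1:
447^1 ≡ 447
447^2 ≡ 231
447^3 ≡ 771
447^4 ≡ 320
447^5 ≡ 99
447^6 ≡ 202
447^7 ≡ 394
447^8 ≡ 813
447^10 ≡ 811
447^12 ≡ 349
447^14 ≡ 608
447^15 ≡ 278
447^20 ≡ 552
447^21 ≡ 418
447^24 ≡ 436
447^28 ≡ 175
447^30 ≡ 869
447^35 ≡ 626
447^40 ≡ 842
447^42 ≡ 318
447^56 ≡ 59
447^60 ≡ 1
The smallest such exponent is 60, so the order of 447 is 60.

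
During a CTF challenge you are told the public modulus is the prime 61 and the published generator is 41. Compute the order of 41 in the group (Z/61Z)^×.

10

Since 41 ∈ (Z/61Z)^×, its order divides φ(61) = 61 − 1 = 60 = 2^2 · 3 · 5.
Divisors of 60: 1, 2, 3, 4, 5, 6, 10, 12, 15, 20, 30, 60.
Evaluate successive powers at the divisors of 60:
41^1 ≡ 41 (mod 61)
41^2 ≡ 34 (mod 61)
41^3 ≡ 52 (mod 61)
41^4 ≡ 58 (mod 61)
41^5 ≡ 60 (mod 61)
41^6 ≡ 20 (mod 61)
41^10 ≡ 1 (mod 61) ✓
So ord_61(41) = 10.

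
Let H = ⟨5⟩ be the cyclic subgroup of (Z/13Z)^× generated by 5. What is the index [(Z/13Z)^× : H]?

3

By Lagrange's theorem, ord_13(5) divides φ(13) = 13 − 1 = 12 = 2^2 · 3.
Divisors of 12: 1, 2, 3, 4, 6, 12.
Test each divisor d:
5^1 ≡ 5 (mod 13)
5^2 ≡ 12 (mod 13)
5^3 ≡ 8 (mod 13)
5^4 ≡ 1 (mod 13) ✓
The order of 5 is 4, so the subgroup it generates has 4 elements.
[(Z/13Z)^× : ⟨5⟩] = 12/4 = 3.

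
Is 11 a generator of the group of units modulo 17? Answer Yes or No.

Yes

φ(17) = 17 − 1 = 16 = 2^4.
Test 11^(16/q) mod 17 for each prime factor q of 16:
11^8 ≡ 16 (mod 17)  [q = 2: ≢ 1 ✓]
None equal 1, so ord_17(11) = 16: 11 is a primitive root.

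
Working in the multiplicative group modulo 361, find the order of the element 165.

ord(165) | φ(361) = φ(19^2) = 19·(19−1) = 342 = 2 · 3^2 · 19.
Divisors of 342: 1, 2, 3, 6, 9, 18, 19, 38, 57, 114, 171, 342.
Compute 165^d (mod 361) for the divisors d until we hit 1:
165^1 ≡ 165 (mod 361)
165^2 ≡ 150 (mod 361)
165^3 ≡ 202 (mod 361)
165^6 ≡ 11 (mod 361)
165^9 ≡ 56 (mod 361)
165^18 ≡ 248 (mod 361)
165^19 ≡ 127 (mod 361)
165^38 ≡ 245 (mod 361)
165^57 ≡ 69 (mod 361)
165^114 ≡ 68 (mod 361)
165^171 ≡ 360 (mod 361)
165^342 ≡ 1 (mod 361) ✓
So ord_361(165) = 342.

342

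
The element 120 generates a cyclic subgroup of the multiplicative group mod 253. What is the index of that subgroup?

ord(120) | φ(253) = φ(11·23) = (11−1)·(23−1) = 10·22 = 220 = 2^2 · 5 · 11.
Divisors of 220: 1, 2, 4, 5, 10, 11, 20, 22, 44, 55, 110, 220.
Compute 120^d (mod 253) for the divisors d until we hit 1:
120^1 ≡ 120 (mod 253)
120^2 ≡ 232 (mod 253)
120^4 ≡ 188 (mod 253)
120^5 ≡ 43 (mod 253)
120^10 ≡ 78 (mod 253)
120^11 ≡ 252 (mod 253)
120^20 ≡ 12 (mod 253)
120^22 ≡ 1 (mod 253) ✓
The order of 120 is 22, so the subgroup it generates has 22 elements.
The index is φ(253) / ord(120) = 220 / 22 = 10.

10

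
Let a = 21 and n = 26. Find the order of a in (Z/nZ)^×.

By Lagrange's theorem, ord_26(21) divides φ(26) = φ(2)·φ(13) = 1·12 = 12 = 2^2 · 3.
Divisors of 12: 1, 2, 3, 4, 6, 12.
Evaluate successive powers at the divisors of 12:
21^1 ≡ 21 (mod 26)
21^2 ≡ 25 (mod 26)
21^3 ≡ 5 (mod 26)
21^4 ≡ 1 (mod 26) ✓
So ord_26(21) = 4.

4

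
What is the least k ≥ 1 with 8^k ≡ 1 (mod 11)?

10

Since 8 ∈ (Z/11Z)^×, its order divides φ(11) = 11 − 1 = 10 = 2 · 5.
Divisors of 10: 1, 2, 5, 10.
Evaluate successive powers at the divisors of 10:
8^1 ≡ 8 (mod 11)
8^2 ≡ 9 (mod 11)
8^5 ≡ 10 (mod 11)
8^10 ≡ 1 (mod 11) ✓
The smallest such exponent is 10, so the order of 8 is 10.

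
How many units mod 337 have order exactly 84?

φ(337) = 337 − 1 = 336 = 2^4 · 3 · 7.
Since (Z/337Z)^× is cyclic of order 336, the number of elements of order d is φ(d) when d | 336 and 0 otherwise.
84 = 2^2 · 3 · 7 divides 336, and φ(84) = 24.

24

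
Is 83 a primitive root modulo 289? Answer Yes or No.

No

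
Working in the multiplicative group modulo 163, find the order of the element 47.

81

Since 47 ∈ (Z/163Z)^×, its order divides φ(163) = 163 − 1 = 162 = 2 · 3^4.
Divisors of 162: 1, 2, 3, 6, 9, 18, 27, 54, 81, 162.
Evaluate successive powers at the divisors of 162:
47^1 ≡ 47 (mod 163)
47^2 ≡ 90 (mod 163)
47^3 ≡ 155 (mod 163)
47^6 ≡ 64 (mod 163)
47^9 ≡ 140 (mod 163)
47^18 ≡ 40 (mod 163)
47^27 ≡ 58 (mod 163)
47^54 ≡ 104 (mod 163)
47^81 ≡ 1 (mod 163) ✓
The smallest such exponent is 81, so the order of 47 is 81.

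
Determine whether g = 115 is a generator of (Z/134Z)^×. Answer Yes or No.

Yes

φ(134) = φ(2)·φ(67) = 1·66 = 66 = 2 · 3 · 11.
Test 115^(66/q) mod 134 for each prime factor q of 66:
115^33 ≡ 133 (mod 134)  [q = 2: ≢ 1 ✓]
115^22 ≡ 37 (mod 134)  [q = 3: ≢ 1 ✓]
115^6 ≡ 89 (mod 134)  [q = 11: ≢ 1 ✓]
None equal 1, so ord_134(115) = 66: 115 is a primitive root.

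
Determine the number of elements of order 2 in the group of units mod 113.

φ(113) = 113 − 1 = 112 = 2^4 · 7.
(Z/113Z)^× is cyclic (|G| = 112); a cyclic group of order m has exactly φ(d) elements of each order d | m, and none otherwise.
2 | 112, and φ(2) = 2 − 1 = 1.

1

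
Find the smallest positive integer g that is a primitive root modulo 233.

φ(233) = 233 − 1 = 232 = 2^3 · 29.
Test candidates g = 2, 3, … against the prime factors q ∈ {2, 29} of φ(233): g is a generator iff g^(232/q) ≢ 1 for every such q.
g = 2: 2^116 ≡ 1 — hits 1, so not a primitive root.
g = 3: 3^116 ≡ 232; 3^8 ≡ 37 — none is 1, so 3 is a primitive root.
The smallest primitive root modulo 233 is 3.

3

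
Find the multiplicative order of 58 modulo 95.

ord(58) | φ(95) = φ(5·19) = (5−1)·(19−1) = 4·18 = 72 = 2^3 · 3^2.
Divisors of 72: 1, 2, 3, 4, 6, 8, 9, 12, 18, 24, 36, 72.
Test each divisor d:
58^1 ≡ 58 (mod 95)
58^2 ≡ 39 (mod 95)
58^3 ≡ 77 (mod 95)
58^4 ≡ 1 (mod 95) ✓
Therefore the multiplicative order of 58 modulo 95 is 4.

4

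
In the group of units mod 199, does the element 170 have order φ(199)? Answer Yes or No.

Yes

φ(199) = 199 − 1 = 198 = 2 · 3^2 · 11.
It suffices to check that the order of 170 is not a proper divisor of 198: compute 170^(198/q) for q ∈ {2, 3, 11}.
170^99 ≡ 198 (mod 199)  [q = 2: ≢ 1 ✓]
170^66 ≡ 106 (mod 199)  [q = 3: ≢ 1 ✓]
170^18 ≡ 62 (mod 199)  [q = 11: ≢ 1 ✓]
None equal 1, so ord_199(170) = 198: 170 is a primitive root.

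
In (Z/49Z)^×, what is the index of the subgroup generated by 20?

3

ord(20) | φ(49) = φ(7^2) = 7·(7−1) = 42 = 2 · 3 · 7.
Divisors of 42: 1, 2, 3, 6, 7, 14, 21, 42.
Check 20^d mod 49 for each divisor in increasing order:
20^1 ≡ 20
20^2 ≡ 8
20^3 ≡ 13
20^6 ≡ 22
20^7 ≡ 48
20^14 ≡ 1
Thus |⟨20⟩| = ord(20) = 14.
Index = |(Z/49Z)^×| / |⟨20⟩| = 42 / 14 = 3.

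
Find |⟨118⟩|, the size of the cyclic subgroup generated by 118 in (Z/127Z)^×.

126

Since 118 ∈ (Z/127Z)^×, its order divides φ(127) = 127 − 1 = 126 = 2 · 3^2 · 7.
Divisors of 126: 1, 2, 3, 6, 7, 9, 14, 18, 21, 42, 63, 126.
Compute 118^d (mod 127) for the divisors d until we hit 1:
118^1 ≡ 118 (mod 127)
118^2 ≡ 81 (mod 127)
118^3 ≡ 33 (mod 127)
118^6 ≡ 73 (mod 127)
118^7 ≡ 105 (mod 127)
118^9 ≡ 123 (mod 127)
118^14 ≡ 103 (mod 127)
118^18 ≡ 16 (mod 127)
118^21 ≡ 20 (mod 127)
118^42 ≡ 19 (mod 127)
118^63 ≡ 126 (mod 127)
118^126 ≡ 1 (mod 127) ✓
So ord_127(118) = 126.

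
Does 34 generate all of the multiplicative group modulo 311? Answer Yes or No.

φ(311) = 311 − 1 = 310 = 2 · 5 · 31.
It suffices to check that the order of 34 is not a proper divisor of 310: compute 34^(310/q) for q ∈ {2, 5, 31}.
34^155 ≡ 310 (mod 311)  [q = 2: ≢ 1 ✓]
34^62 ≡ 6 (mod 311)  [q = 5: ≢ 1 ✓]
34^10 ≡ 24 (mod 311)  [q = 31: ≢ 1 ✓]
All checks pass, so 34 has order 310 and is a primitive root modulo 311.

Yes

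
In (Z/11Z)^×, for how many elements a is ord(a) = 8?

0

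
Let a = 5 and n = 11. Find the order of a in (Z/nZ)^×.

5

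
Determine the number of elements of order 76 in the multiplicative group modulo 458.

φ(458) = φ(2)·φ(229) = 1·228 = 228 = 2^2 · 3 · 19.
In a cyclic group of order 228, there are φ(d) elements of order d for each divisor d of 228, and zero for non-divisors.
76 = 2^2 · 19 divides 228, and φ(76) = 36.

36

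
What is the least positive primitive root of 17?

3

φ(17) = 17 − 1 = 16 = 2^4.
Test candidates g = 2, 3, … against the prime factors q ∈ {2} of φ(17): g is a generator iff g^(16/q) ≢ 1 for every such q.
g = 2: 2^8 ≡ 1 — hits 1, so not a primitive root.
g = 3: 3^8 ≡ 16 — none is 1, so 3 is a primitive root.
So 3 is the smallest generator of (Z/17Z)^×.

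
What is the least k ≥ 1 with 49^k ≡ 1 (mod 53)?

13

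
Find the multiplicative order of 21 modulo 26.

The order of 21 must divide φ(26) = φ(2)·φ(13) = 1·12 = 12 = 2^2 · 3.
Divisors of 12: 1, 2, 3, 4, 6, 12.
Compute 21^d (mod 26) for the divisors d until we hit 1:
21^1 ≡ 21
21^2 ≡ 25
21^3 ≡ 5
21^4 ≡ 1
The smallest such exponent is 4, so the order of 21 is 4.

4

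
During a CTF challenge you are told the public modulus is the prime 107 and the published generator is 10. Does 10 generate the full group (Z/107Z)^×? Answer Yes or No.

No

φ(107) = 107 − 1 = 106 = 2 · 53.
10 is a primitive root mod 107 iff 10^(φ(107)/q) ≢ 1 for every prime q | φ(107), i.e. q ∈ {2, 53}.
10^53 ≡ 1 (mod 107)  [q = 2: ≡ 1 ✗]
10^2 ≡ 100 (mod 107)  [q = 53: ≢ 1 ✓]
Since 10^53 ≡ 1, the order of 10 divides 53 < 106, so 10 is not a primitive root.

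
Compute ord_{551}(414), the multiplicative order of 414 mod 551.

252

ord(414) | φ(551) = φ(19·29) = (19−1)·(29−1) = 18·28 = 504 = 2^3 · 3^2 · 7.
Divisors of 504: 1, 2, 3, 4, 6, 7, 8, 9, 12, 14, 18, 21, 24, 28, 36, 42, 56, 63, 72, 84, 126, 168, 252, 504.
Check 414^d mod 551 for each divisor in increasing order:
414^1 ≡ 414 (mod 551)
414^2 ≡ 35 (mod 551)
414^3 ≡ 164 (mod 551)
414^4 ≡ 123 (mod 551)
414^6 ≡ 448 (mod 551)
414^7 ≡ 336 (mod 551)
414^8 ≡ 252 (mod 551)
414^9 ≡ 189 (mod 551)
414^12 ≡ 140 (mod 551)
414^14 ≡ 492 (mod 551)
414^18 ≡ 457 (mod 551)
414^21 ≡ 12 (mod 551)
414^24 ≡ 315 (mod 551)
414^28 ≡ 175 (mod 551)
414^36 ≡ 20 (mod 551)
414^42 ≡ 144 (mod 551)
414^56 ≡ 320 (mod 551)
414^63 ≡ 75 (mod 551)
414^72 ≡ 400 (mod 551)
414^84 ≡ 349 (mod 551)
414^126 ≡ 115 (mod 551)
414^168 ≡ 30 (mod 551)
414^252 ≡ 1 (mod 551) ✓
Therefore the multiplicative order of 414 modulo 551 is 252.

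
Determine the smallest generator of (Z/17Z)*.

3

φ(17) = 17 − 1 = 16 = 2^4.
Test candidates g = 2, 3, … against the prime factors q ∈ {2} of φ(17): g is a generator iff g^(16/q) ≢ 1 for every such q.
g = 2: 2^8 ≡ 1 — hits 1, so not a primitive root.
g = 3: 3^8 ≡ 16 — none is 1, so 3 is a primitive root.
Hence the least primitive root of 17 is 3.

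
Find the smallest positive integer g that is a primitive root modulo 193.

φ(193) = 193 − 1 = 192 = 2^6 · 3.
g is a primitive root iff g^(192/q) ≢ 1 (mod 193) for each prime q ∈ {2, 3}.
g = 2: 2^96 ≡ 1 — hits 1, so not a primitive root.
g = 3: 3^96 ≡ 1 — hits 1, so not a primitive root.
g = 4: 4^96 ≡ 1 — hits 1, so not a primitive root.
g = 5: 5^96 ≡ 192; 5^64 ≡ 84 — none is 1, so 5 is a primitive root.
The smallest primitive root modulo 193 is 5.

5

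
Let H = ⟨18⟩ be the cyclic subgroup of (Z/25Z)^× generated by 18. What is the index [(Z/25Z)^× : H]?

5

The order of 18 must divide φ(25) = φ(5^2) = 5·(5−1) = 20 = 2^2 · 5.
Divisors of 20: 1, 2, 4, 5, 10, 20.
Evaluate successive powers at the divisors of 20:
18^1 ≡ 18 (mod 25)
18^2 ≡ 24 (mod 25)
18^4 ≡ 1 (mod 25) ✓
Thus |⟨18⟩| = ord(18) = 4.
The index is φ(25) / ord(18) = 20 / 4 = 5.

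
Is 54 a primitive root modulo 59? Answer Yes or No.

Yes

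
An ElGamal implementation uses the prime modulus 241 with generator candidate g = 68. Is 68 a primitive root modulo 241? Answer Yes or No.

φ(241) = 241 − 1 = 240 = 2^4 · 3 · 5.
An element g generates (Z/241Z)^× iff g^(240/q) ≢ 1 (mod 241) for each prime q ∈ {2, 3, 5}.
68^120 ≡ 240 (mod 241)  [q = 2: ≢ 1 ✓]
68^80 ≡ 225 (mod 241)  [q = 3: ≢ 1 ✓]
68^48 ≡ 91 (mod 241)  [q = 5: ≢ 1 ✓]
Every test exponent gives a nontrivial residue, hence 68 generates the full group.

Yes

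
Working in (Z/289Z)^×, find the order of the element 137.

ord(137) | φ(289) = φ(17^2) = 17·(17−1) = 272 = 2^4 · 17.
Divisors of 272: 1, 2, 4, 8, 16, 17, 34, 68, 136, 272.
Compute 137^d (mod 289) for the divisors d until we hit 1:
137^1 ≡ 137
137^2 ≡ 273
137^4 ≡ 256
137^8 ≡ 222
137^16 ≡ 154
137^17 ≡ 1
Hence ord(137) = 17.

17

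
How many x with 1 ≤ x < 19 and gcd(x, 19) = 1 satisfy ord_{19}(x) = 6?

2

φ(19) = 19 − 1 = 18 = 2 · 3^2.
(Z/19Z)^× is cyclic (|G| = 18); a cyclic group of order m has exactly φ(d) elements of each order d | m, and none otherwise.
6 = 2 · 3 divides 18, and φ(6) = 2.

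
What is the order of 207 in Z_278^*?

By Lagrange's theorem, ord_278(207) divides φ(278) = φ(2)·φ(139) = 1·138 = 138 = 2 · 3 · 23.
Divisors of 138: 1, 2, 3, 6, 23, 46, 69, 138.
Evaluate successive powers at the divisors of 138:
207^1 ≡ 207 (mod 278)
207^2 ≡ 37 (mod 278)
207^3 ≡ 153 (mod 278)
207^6 ≡ 57 (mod 278)
207^23 ≡ 97 (mod 278)
207^46 ≡ 235 (mod 278)
207^69 ≡ 277 (mod 278)
207^138 ≡ 1 (mod 278) ✓
Hence ord(207) = 138.

138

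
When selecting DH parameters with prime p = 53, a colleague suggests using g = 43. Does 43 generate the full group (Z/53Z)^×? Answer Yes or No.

No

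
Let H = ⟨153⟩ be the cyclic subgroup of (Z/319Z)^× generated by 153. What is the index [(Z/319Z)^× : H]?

10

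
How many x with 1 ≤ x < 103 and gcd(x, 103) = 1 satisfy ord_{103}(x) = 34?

16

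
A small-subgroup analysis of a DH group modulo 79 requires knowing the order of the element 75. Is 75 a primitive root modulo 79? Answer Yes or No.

φ(79) = 79 − 1 = 78 = 2 · 3 · 13.
75 is a primitive root mod 79 iff 75^(φ(79)/q) ≢ 1 for every prime q | φ(79), i.e. q ∈ {2, 3, 13}.
75^39 ≡ 78 (mod 79)  [q = 2: ≢ 1 ✓]
75^26 ≡ 55 (mod 79)  [q = 3: ≢ 1 ✓]
75^6 ≡ 67 (mod 79)  [q = 13: ≢ 1 ✓]
All checks pass, so 75 has order 78 and is a primitive root modulo 79.

Yes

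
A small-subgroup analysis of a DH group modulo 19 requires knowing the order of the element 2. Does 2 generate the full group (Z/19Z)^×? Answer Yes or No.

φ(19) = 19 − 1 = 18 = 2 · 3^2.
It suffices to check that the order of 2 is not a proper divisor of 18: compute 2^(18/q) for q ∈ {2, 3}.
2^9 ≡ 18 (mod 19)  [q = 2: ≢ 1 ✓]
2^6 ≡ 7 (mod 19)  [q = 3: ≢ 1 ✓]
All checks pass, so 2 has order 18 and is a primitive root modulo 19.

Yes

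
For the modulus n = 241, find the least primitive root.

7

φ(241) = 241 − 1 = 240 = 2^4 · 3 · 5.
Test candidates g = 2, 3, … against the prime factors q ∈ {2, 3, 5} of φ(241): g is a generator iff g^(240/q) ≢ 1 for every such q.
g = 2: 2^120 ≡ 1 — hits 1, so not a primitive root.
g = 3: 3^120 ≡ 1 — hits 1, so not a primitive root.
g = 4: 4^120 ≡ 1 — hits 1, so not a primitive root.
g = 5: 5^120 ≡ 1 — hits 1, so not a primitive root.
g = 6: 6^120 ≡ 1 — hits 1, so not a primitive root.
g = 7: 7^120 ≡ 240; 7^80 ≡ 15; 7^48 ≡ 91 — none is 1, so 7 is a primitive root.
Hence the least primitive root of 241 is 7.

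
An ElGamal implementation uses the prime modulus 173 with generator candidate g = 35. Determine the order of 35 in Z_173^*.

ord(35) | φ(173) = 173 − 1 = 172 = 2^2 · 43.
Divisors of 172: 1, 2, 4, 43, 86, 172.
Check 35^d mod 173 for each divisor in increasing order:
35^1 ≡ 35 (mod 173)
35^2 ≡ 14 (mod 173)
35^4 ≡ 23 (mod 173)
35^43 ≡ 172 (mod 173)
35^86 ≡ 1 (mod 173) ✓
The smallest such exponent is 86, so the order of 35 is 86.

86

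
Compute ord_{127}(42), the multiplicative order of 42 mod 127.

63

ord(42) | φ(127) = 127 − 1 = 126 = 2 · 3^2 · 7.
Divisors of 126: 1, 2, 3, 6, 7, 9, 14, 18, 21, 42, 63, 126.
Evaluate successive powers at the divisors of 126:
42^1 ≡ 42 (mod 127)
42^2 ≡ 113 (mod 127)
42^3 ≡ 47 (mod 127)
42^6 ≡ 50 (mod 127)
42^7 ≡ 68 (mod 127)
42^9 ≡ 64 (mod 127)
42^14 ≡ 52 (mod 127)
42^18 ≡ 32 (mod 127)
42^21 ≡ 107 (mod 127)
42^42 ≡ 19 (mod 127)
42^63 ≡ 1 (mod 127) ✓
Therefore the multiplicative order of 42 modulo 127 is 63.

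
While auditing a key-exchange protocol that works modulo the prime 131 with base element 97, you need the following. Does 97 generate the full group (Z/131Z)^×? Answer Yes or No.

Yes

φ(131) = 131 − 1 = 130 = 2 · 5 · 13.
An element g generates (Z/131Z)^× iff g^(130/q) ≢ 1 (mod 131) for each prime q ∈ {2, 5, 13}.
97^65 ≡ 130 (mod 131)  [q = 2: ≢ 1 ✓]
97^26 ≡ 89 (mod 131)  [q = 5: ≢ 1 ✓]
97^10 ≡ 80 (mod 131)  [q = 13: ≢ 1 ✓]
None equal 1, so ord_131(97) = 130: 97 is a primitive root.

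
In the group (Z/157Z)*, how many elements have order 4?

2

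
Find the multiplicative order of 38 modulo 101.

100

ord(38) | φ(101) = 101 − 1 = 100 = 2^2 · 5^2.
Divisors of 100: 1, 2, 4, 5, 10, 20, 25, 50, 100.
Compute 38^d (mod 101) for the divisors d until we hit 1:
38^1 ≡ 38
38^2 ≡ 30
38^4 ≡ 92
38^5 ≡ 62
38^10 ≡ 6
38^20 ≡ 36
38^25 ≡ 10
38^50 ≡ 100
38^100 ≡ 1
The smallest such exponent is 100, so the order of 38 is 100.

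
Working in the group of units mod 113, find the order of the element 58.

ord(58) | φ(113) = 113 − 1 = 112 = 2^4 · 7.
Divisors of 112: 1, 2, 4, 7, 8, 14, 16, 28, 56, 112.
Check 58^d mod 113 for each divisor in increasing order:
58^1 ≡ 58 (mod 113)
58^2 ≡ 87 (mod 113)
58^4 ≡ 111 (mod 113)
58^7 ≡ 78 (mod 113)
58^8 ≡ 4 (mod 113)
58^14 ≡ 95 (mod 113)
58^16 ≡ 16 (mod 113)
58^28 ≡ 98 (mod 113)
58^56 ≡ 112 (mod 113)
58^112 ≡ 1 (mod 113) ✓
So ord_113(58) = 112.

112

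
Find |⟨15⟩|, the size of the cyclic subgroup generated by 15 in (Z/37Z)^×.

36

By Lagrange's theorem, ord_37(15) divides φ(37) = 37 − 1 = 36 = 2^2 · 3^2.
Divisors of 36: 1, 2, 3, 4, 6, 9, 12, 18, 36.
Check 15^d mod 37 for each divisor in increasing order:
15^1 ≡ 15
15^2 ≡ 3
15^3 ≡ 8
15^4 ≡ 9
15^6 ≡ 27
15^9 ≡ 31
15^12 ≡ 26
15^18 ≡ 36
15^36 ≡ 1
Therefore the multiplicative order of 15 modulo 37 is 36.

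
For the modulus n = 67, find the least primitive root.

φ(67) = 67 − 1 = 66 = 2 · 3 · 11.
Test candidates g = 2, 3, … against the prime factors q ∈ {2, 3, 11} of φ(67): g is a generator iff g^(66/q) ≢ 1 for every such q.
g = 2: 2^33 ≡ 66; 2^22 ≡ 37; 2^6 ≡ 64 — none is 1, so 2 is a primitive root.
The smallest primitive root modulo 67 is 2.

2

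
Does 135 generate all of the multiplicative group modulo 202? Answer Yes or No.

Yes

φ(202) = φ(2)·φ(101) = 1·100 = 100 = 2^2 · 5^2.
It suffices to check that the order of 135 is not a proper divisor of 100: compute 135^(100/q) for q ∈ {2, 5}.
135^50 ≡ 201 (mod 202)  [q = 2: ≢ 1 ✓]
135^20 ≡ 95 (mod 202)  [q = 5: ≢ 1 ✓]
Every test exponent gives a nontrivial residue, hence 135 generates the full group.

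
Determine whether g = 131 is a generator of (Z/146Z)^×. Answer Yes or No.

Yes

φ(146) = φ(2)·φ(73) = 1·72 = 72 = 2^3 · 3^2.
An element g generates (Z/146Z)^× iff g^(72/q) ≢ 1 (mod 146) for each prime q ∈ {2, 3}.
131^36 ≡ 145 (mod 146)  [q = 2: ≢ 1 ✓]
131^24 ≡ 81 (mod 146)  [q = 3: ≢ 1 ✓]
All checks pass, so 131 has order 72 and is a primitive root modulo 146.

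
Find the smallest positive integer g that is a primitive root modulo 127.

3

φ(127) = 127 − 1 = 126 = 2 · 3^2 · 7.
Test candidates g = 2, 3, … against the prime factors q ∈ {2, 3, 7} of φ(127): g is a generator iff g^(126/q) ≢ 1 for every such q.
g = 2: 2^63 ≡ 1 — hits 1, so not a primitive root.
g = 3: 3^63 ≡ 126; 3^42 ≡ 107; 3^18 ≡ 4 — none is 1, so 3 is a primitive root.
So 3 is the smallest generator of (Z/127Z)^×.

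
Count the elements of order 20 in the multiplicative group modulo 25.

8

φ(25) = φ(5^2) = 5·(5−1) = 20 = 2^2 · 5.
In a cyclic group of order 20, there are φ(d) elements of order d for each divisor d of 20, and zero for non-divisors.
20 = 2^2 · 5 divides 20, and φ(20) = 8.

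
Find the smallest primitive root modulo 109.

6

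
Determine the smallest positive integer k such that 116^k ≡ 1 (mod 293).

292

By Lagrange's theorem, ord_293(116) divides φ(293) = 293 − 1 = 292 = 2^2 · 73.
Divisors of 292: 1, 2, 4, 73, 146, 292.
Test each divisor d:
116^1 ≡ 116
116^2 ≡ 271
116^4 ≡ 191
116^73 ≡ 155
116^146 ≡ 292
116^292 ≡ 1
Therefore the multiplicative order of 116 modulo 293 is 292.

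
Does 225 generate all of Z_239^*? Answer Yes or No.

No

φ(239) = 239 − 1 = 238 = 2 · 7 · 17.
An element g generates (Z/239Z)^× iff g^(238/q) ≢ 1 (mod 239) for each prime q ∈ {2, 7, 17}.
225^119 ≡ 1 (mod 239)  [q = 2: ≡ 1 ✗]
225^34 ≡ 44 (mod 239)  [q = 7: ≢ 1 ✓]
225^14 ≡ 128 (mod 239)  [q = 17: ≢ 1 ✓]
225^119 ≡ 1 shows ord(225) | 119, strictly less than φ(239); not a primitive root.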